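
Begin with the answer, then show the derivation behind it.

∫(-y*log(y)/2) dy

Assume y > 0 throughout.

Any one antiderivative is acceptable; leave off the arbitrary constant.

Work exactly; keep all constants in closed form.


The answer is -y**2*log(y)/4 + y**2/8.
Step 1. Integrate ∫(-y*log(y)/2) dy by parts with u = log(y), dv = (-y/2) dy, so v = -y**2/4 [assuming y > 0]: now -y**2*log(y)/4 + ∫(y/4) dy.
Step 2. Evaluate the standard form: now -y**2*log(y)/4 + y**2/8.
Answer: -y**2*log(y)/4 + y**2/8.


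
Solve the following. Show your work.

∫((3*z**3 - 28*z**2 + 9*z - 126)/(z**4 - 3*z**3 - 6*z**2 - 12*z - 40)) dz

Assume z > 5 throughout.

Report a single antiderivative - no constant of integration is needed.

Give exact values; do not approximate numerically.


Step 1. Decompose ∫((3*z**3 - 28*z**2 + 9*z - 126)/(z**4 - 3*z**3 - 6*z**2 - 12*z - 40)) dz by partial fractions, (3*z**3 - 28*z**2 + 9*z - 126)/(z**4 - 3*z**3 - 6*z**2 - 12*z - 40) = 1/(z**2 + 4) + 5/(z + 2) - 2/(z - 5): now ∫(-2/(z - 5)) dz + ∫(5/(z + 2)) dz + ∫(1/(z**2 + 4)) dz.
Step 2. Evaluate the standard form [assuming z > 5]: now -2*log(z - 5) + ∫(5/(z + 2)) dz + ∫(1/(z**2 + 4)) dz.
Step 3. Evaluate the standard form [assuming z > -2]: now -2*log(z - 5) + 5*log(z + 2) + ∫(1/(z**2 + 4)) dz.
Step 4. Evaluate the standard form: now -2*log(z - 5) + 5*log(z + 2) + atan(z/2)/2.
Answer: -2*log(z - 5) + 5*log(z + 2) + atan(z/2)/2.


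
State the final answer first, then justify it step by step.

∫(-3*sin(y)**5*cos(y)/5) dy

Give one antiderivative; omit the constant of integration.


The answer is -sin(y)**6/10.
Step 1. Substitute u = sin(y), turning ∫(-3*sin(y)**5*cos(y)/5) dy into ∫(-3*u**5/5) du: now ∫(-3*u**5/5) du.
Step 2. Evaluate the standard form: now -u**6/10.
Step 3. Substitute back u = sin(y): now -sin(y)**6/10.
Answer: -sin(y)**6/10.


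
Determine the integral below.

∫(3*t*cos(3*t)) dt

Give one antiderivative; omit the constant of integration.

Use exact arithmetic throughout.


Answer: t*sin(3*t) + cos(3*t)/3.


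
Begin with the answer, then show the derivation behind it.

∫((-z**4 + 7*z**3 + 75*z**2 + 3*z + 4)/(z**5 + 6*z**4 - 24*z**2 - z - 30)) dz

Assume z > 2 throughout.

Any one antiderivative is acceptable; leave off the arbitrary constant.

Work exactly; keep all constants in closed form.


The answer is 2*log(z - 2) - 4*log(z + 3) + log(z + 5) + 2*atan(z).
Step 1. Decompose ∫((-z**4 + 7*z**3 + 75*z**2 + 3*z + 4)/(z**5 + 6*z**4 - 24*z**2 - z - 30)) dz by partial fractions, (-z**4 + 7*z**3 + 75*z**2 + 3*z + 4)/(z**5 + 6*z**4 - 24*z**2 - z - 30) = 2/(z**2 + 1) + 1/(z + 5) - 4/(z + 3) + 2/(z - 2): now ∫(2/(z - 2)) dz + ∫(-4/(z + 3)) dz + ∫(1/(z + 5)) dz + ∫(2/(z**2 + 1)) dz.
Step 2. Evaluate the standard form [assuming z > 2]: now 2*log(z - 2) + ∫(-4/(z + 3)) dz + ∫(1/(z + 5)) dz + ∫(2/(z**2 + 1)) dz.
Step 3. Evaluate the standard form [assuming z > -5]: now 2*log(z - 2) + log(z + 5) + ∫(-4/(z + 3)) dz + ∫(2/(z**2 + 1)) dz.
Step 4. Evaluate the standard form [assuming z > -3]: now 2*log(z - 2) - 4*log(z + 3) + log(z + 5) + ∫(2/(z**2 + 1)) dz.
Step 5. Evaluate the standard form: now 2*log(z - 2) - 4*log(z + 3) + log(z + 5) + 2*atan(z).
Answer: 2*log(z - 2) - 4*log(z + 3) + log(z + 5) + 2*atan(z).


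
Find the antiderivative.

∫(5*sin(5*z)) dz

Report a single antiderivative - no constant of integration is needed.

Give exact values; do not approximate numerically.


Answer: -cos(5*z).


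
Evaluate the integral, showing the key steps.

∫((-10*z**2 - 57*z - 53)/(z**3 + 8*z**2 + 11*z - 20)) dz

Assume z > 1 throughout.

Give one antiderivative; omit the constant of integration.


Step 1. Decompose ∫((-10*z**2 - 57*z - 53)/(z**3 + 8*z**2 + 11*z - 20)) dz by partial fractions, (-10*z**2 - 57*z - 53)/(z**3 + 8*z**2 + 11*z - 20) = -3/(z + 5) - 3/(z + 4) - 4/(z - 1): now ∫(-4/(z - 1)) dz + ∫(-3/(z + 4)) dz + ∫(-3/(z + 5)) dz.
Step 2. Evaluate the standard form [assuming z > -5]: now -3*log(z + 5) + ∫(-4/(z - 1)) dz + ∫(-3/(z + 4)) dz.
Step 3. Evaluate the standard form [assuming z > -4]: now -3*log(z + 4) - 3*log(z + 5) + ∫(-4/(z - 1)) dz.
Step 4. Evaluate the standard form [assuming z > 1]: now -4*log(z - 1) - 3*log(z + 4) - 3*log(z + 5).
Answer: -4*log(z - 1) - 3*log(z + 4) - 3*log(z + 5).


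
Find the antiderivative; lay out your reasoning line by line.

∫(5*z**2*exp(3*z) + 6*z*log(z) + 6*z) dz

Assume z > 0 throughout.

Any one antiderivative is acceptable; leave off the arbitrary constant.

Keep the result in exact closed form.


Step 1. Rewrite: now ∫(6*z) dz + ∫(6*z*log(z)) dz + ∫(5*z**2*exp(3*z)) dz.
Step 2. Integrate ∫(6*z*log(z)) dz by parts with u = log(z), dv = (6*z) dz, so v = 3*z**2 [assuming z > 0]: now 3*z**2*log(z) + ∫(-3*z) dz + ∫(6*z) dz + ∫(5*z**2*exp(3*z)) dz.
Step 3. Evaluate the standard form: now 3*z**2*log(z) - 3*z**2/2 + ∫(6*z) dz + ∫(5*z**2*exp(3*z)) dz.
Step 4. Integrate ∫(5*z**2*exp(3*z)) dz by parts with u = z**2, dv = (5*exp(3*z)) dz, so v = 5*exp(3*z)/3: now 5*z**2*exp(3*z)/3 + 3*z**2*log(z) - 3*z**2/2 + ∫(6*z) dz + ∫(-10*z*exp(3*z)/3) dz.
Step 5. Integrate ∫(-10*z*exp(3*z)/3) dz by parts with u = z, dv = (-10*exp(3*z)/3) dz, so v = -10*exp(3*z)/9: now 5*z**2*exp(3*z)/3 + 3*z**2*log(z) - 3*z**2/2 - 10*z*exp(3*z)/9 + ∫(6*z) dz + ∫(10*exp(3*z)/9) dz.
Step 6. Evaluate the standard form: now 5*z**2*exp(3*z)/3 + 3*z**2*log(z) - 3*z**2/2 - 10*z*exp(3*z)/9 + 10*exp(3*z)/27 + ∫(6*z) dz.
Step 7. Evaluate the standard form: now 5*z**2*exp(3*z)/3 + 3*z**2*log(z) + 3*z**2/2 - 10*z*exp(3*z)/9 + 10*exp(3*z)/27.
Answer: 5*z**2*exp(3*z)/3 + 3*z**2*log(z) + 3*z**2/2 - 10*z*exp(3*z)/9 + 10*exp(3*z)/27.


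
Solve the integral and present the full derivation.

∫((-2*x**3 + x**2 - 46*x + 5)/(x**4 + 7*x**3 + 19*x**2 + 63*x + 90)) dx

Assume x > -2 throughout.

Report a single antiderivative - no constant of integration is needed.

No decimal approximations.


Step 1. Decompose ∫((-2*x**3 + x**2 - 46*x + 5)/(x**4 + 7*x**3 + 19*x**2 + 63*x + 90)) dx by partial fractions, (-2*x**3 + x**2 - 46*x + 5)/(x**4 + 7*x**3 + 19*x**2 + 63*x + 90) = -4/(x**2 + 9) - 5/(x + 5) + 3/(x + 2): now ∫(3/(x + 2)) dx + ∫(-5/(x + 5)) dx + ∫(-4/(x**2 + 9)) dx.
Step 2. Evaluate the standard form [assuming x > -5]: now -5*log(x + 5) + ∫(3/(x + 2)) dx + ∫(-4/(x**2 + 9)) dx.
Step 3. Evaluate the standard form [assuming x > -2]: now 3*log(x + 2) - 5*log(x + 5) + ∫(-4/(x**2 + 9)) dx.
Step 4. Evaluate the standard form: now 3*log(x + 2) - 5*log(x + 5) - 4*atan(x/3)/3.
Answer: 3*log(x + 2) - 5*log(x + 5) - 4*atan(x/3)/3.


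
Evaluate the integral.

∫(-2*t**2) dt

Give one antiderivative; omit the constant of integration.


Answer: -2*t**3/3.


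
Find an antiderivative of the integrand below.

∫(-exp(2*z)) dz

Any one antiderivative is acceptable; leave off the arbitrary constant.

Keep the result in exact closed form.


Answer: -exp(2*z)/2.


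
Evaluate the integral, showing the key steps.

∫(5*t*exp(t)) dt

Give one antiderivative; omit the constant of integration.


Step 1. Integrate ∫(5*t*exp(t)) dt by parts with u = t, dv = (5*exp(t)) dt, so v = 5*exp(t): now 5*t*exp(t) + ∫(-5*exp(t)) dt.
Step 2. Evaluate the standard form: now 5*t*exp(t) - 5*exp(t).
Answer: 5*t*exp(t) - 5*exp(t).


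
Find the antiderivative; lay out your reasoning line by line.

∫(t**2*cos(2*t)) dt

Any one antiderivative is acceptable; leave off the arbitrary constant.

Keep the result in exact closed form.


Step 1. Integrate ∫(t**2*cos(2*t)) dt by parts with u = t**2, dv = (cos(2*t)) dt, so v = sin(2*t)/2: now t**2*sin(2*t)/2 + ∫(-t*sin(2*t)) dt.
Step 2. Integrate ∫(-t*sin(2*t)) dt by parts with u = t, dv = (-sin(2*t)) dt, so v = cos(2*t)/2: now t**2*sin(2*t)/2 + t*cos(2*t)/2 + ∫(-cos(2*t)/2) dt.
Step 3. Evaluate the standard form: now t**2*sin(2*t)/2 + t*cos(2*t)/2 - sin(2*t)/4.
Answer: t**2*sin(2*t)/2 + t*cos(2*t)/2 - sin(2*t)/4.


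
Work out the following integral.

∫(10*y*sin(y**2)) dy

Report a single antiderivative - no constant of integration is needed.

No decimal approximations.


Answer: -5*cos(y**2).


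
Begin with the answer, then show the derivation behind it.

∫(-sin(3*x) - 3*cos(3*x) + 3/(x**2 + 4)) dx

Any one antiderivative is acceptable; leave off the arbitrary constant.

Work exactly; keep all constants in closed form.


The answer is -sin(3*x) + cos(3*x)/3 + 3*atan(x/2)/2.
Step 1. Rewrite: now ∫(3/(x**2 + 4)) dx + ∫(-sin(3*x)) dx + ∫(-3*cos(3*x)) dx.
Step 2. Evaluate the standard form: now cos(3*x)/3 + ∫(3/(x**2 + 4)) dx + ∫(-3*cos(3*x)) dx.
Step 3. Evaluate the standard form: now -sin(3*x) + cos(3*x)/3 + ∫(3/(x**2 + 4)) dx.
Step 4. Evaluate the standard form: now -sin(3*x) + cos(3*x)/3 + 3*atan(x/2)/2.
Answer: -sin(3*x) + cos(3*x)/3 + 3*atan(x/2)/2.


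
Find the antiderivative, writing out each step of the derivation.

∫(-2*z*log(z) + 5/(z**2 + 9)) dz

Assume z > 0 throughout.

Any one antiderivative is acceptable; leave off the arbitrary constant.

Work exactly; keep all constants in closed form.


Step 1. Rewrite: now ∫(-2*z*log(z)) dz + ∫(5/(z**2 + 9)) dz.
Step 2. Evaluate the standard form: now 5*atan(z/3)/3 + ∫(-2*z*log(z)) dz.
Step 3. Integrate ∫(-2*z*log(z)) dz by parts with u = log(z), dv = (-2*z) dz, so v = -z**2 [assuming z > 0]: now -z**2*log(z) + 5*atan(z/3)/3 + ∫(z) dz.
Step 4. Evaluate the standard form: now -z**2*log(z) + z**2/2 + 5*atan(z/3)/3.
Answer: -z**2*log(z) + z**2/2 + 5*atan(z/3)/3.


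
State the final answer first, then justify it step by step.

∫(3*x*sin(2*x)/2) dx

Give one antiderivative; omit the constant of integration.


The answer is -3*x*cos(2*x)/4 + 3*sin(2*x)/8.
Step 1. Integrate ∫(3*x*sin(2*x)/2) dx by parts with u = x, dv = (3*sin(2*x)/2) dx, so v = -3*cos(2*x)/4: now -3*x*cos(2*x)/4 + ∫(3*cos(2*x)/4) dx.
Step 2. Evaluate the standard form: now -3*x*cos(2*x)/4 + 3*sin(2*x)/8.
Answer: -3*x*cos(2*x)/4 + 3*sin(2*x)/8.


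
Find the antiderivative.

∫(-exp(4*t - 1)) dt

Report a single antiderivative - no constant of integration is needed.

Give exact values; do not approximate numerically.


Answer: -exp(4*t - 1)/4.


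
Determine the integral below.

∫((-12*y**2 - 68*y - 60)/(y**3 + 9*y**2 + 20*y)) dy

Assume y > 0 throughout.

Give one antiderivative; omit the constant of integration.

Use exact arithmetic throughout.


Answer: -3*log(y) - 5*log(y + 4) - 4*log(y + 5).


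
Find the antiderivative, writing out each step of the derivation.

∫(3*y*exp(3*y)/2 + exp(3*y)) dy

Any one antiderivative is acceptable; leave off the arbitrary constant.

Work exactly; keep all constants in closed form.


Step 1. Rewrite: now ∫(3*y*exp(3*y)/2) dy + ∫(exp(3*y)) dy.
Step 2. Evaluate the standard form: now exp(3*y)/3 + ∫(3*y*exp(3*y)/2) dy.
Step 3. Integrate ∫(3*y*exp(3*y)/2) dy by parts with u = y, dv = (3*exp(3*y)/2) dy, so v = exp(3*y)/2: now y*exp(3*y)/2 + exp(3*y)/3 + ∫(-exp(3*y)/2) dy.
Step 4. Evaluate the standard form: now y*exp(3*y)/2 + exp(3*y)/6.
Answer: y*exp(3*y)/2 + exp(3*y)/6.


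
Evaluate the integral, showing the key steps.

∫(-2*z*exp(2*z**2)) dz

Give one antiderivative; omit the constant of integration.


Step 1. Substitute u = z**2, turning ∫(-2*z*exp(2*z**2)) dz into ∫(-exp(2*u)) du: now ∫(-exp(2*u)) du.
Step 2. Evaluate the standard form: now -exp(2*u)/2.
Step 3. Substitute back u = z**2: now -exp(2*z**2)/2.
Answer: -exp(2*z**2)/2.


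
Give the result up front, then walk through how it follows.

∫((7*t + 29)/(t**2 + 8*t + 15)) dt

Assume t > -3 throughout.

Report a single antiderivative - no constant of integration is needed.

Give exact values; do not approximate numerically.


The answer is 4*log(t + 3) + 3*log(t + 5).
Step 1. Decompose ∫((7*t + 29)/(t**2 + 8*t + 15)) dt by partial fractions, (7*t + 29)/(t**2 + 8*t + 15) = 3/(t + 5) + 4/(t + 3): now ∫(4/(t + 3)) dt + ∫(3/(t + 5)) dt.
Step 2. Evaluate the standard form [assuming t > -5]: now 3*log(t + 5) + ∫(4/(t + 3)) dt.
Step 3. Evaluate the standard form [assuming t > -3]: now 4*log(t + 3) + 3*log(t + 5).
Answer: 4*log(t + 3) + 3*log(t + 5).


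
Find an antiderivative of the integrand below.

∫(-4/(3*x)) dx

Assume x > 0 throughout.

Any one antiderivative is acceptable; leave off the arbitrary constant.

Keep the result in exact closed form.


Answer: -4*log(x)/3.


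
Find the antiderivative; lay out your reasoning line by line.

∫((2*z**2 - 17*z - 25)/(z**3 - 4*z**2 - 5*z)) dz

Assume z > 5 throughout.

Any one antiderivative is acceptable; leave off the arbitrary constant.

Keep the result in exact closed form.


Step 1. Decompose ∫((2*z**2 - 17*z - 25)/(z**3 - 4*z**2 - 5*z)) dz by partial fractions, (2*z**2 - 17*z - 25)/(z**3 - 4*z**2 - 5*z) = -1/(z + 1) - 2/(z - 5) + 5/z: now ∫(5/z) dz + ∫(-2/(z - 5)) dz + ∫(-1/(z + 1)) dz.
Step 2. Evaluate the standard form [assuming z > -1]: now -log(z + 1) + ∫(5/z) dz + ∫(-2/(z - 5)) dz.
Step 3. Evaluate the standard form [assuming z > 5]: now -2*log(z - 5) - log(z + 1) + ∫(5/z) dz.
Step 4. Evaluate the standard form [assuming z > 0]: now 5*log(z) - 2*log(z - 5) - log(z + 1).
Answer: 5*log(z) - 2*log(z - 5) - log(z + 1).


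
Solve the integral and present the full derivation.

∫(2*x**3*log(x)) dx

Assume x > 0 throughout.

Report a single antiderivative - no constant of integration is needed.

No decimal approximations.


Step 1. Integrate ∫(2*x**3*log(x)) dx by parts with u = log(x), dv = (2*x**3) dx, so v = x**4/2 [assuming x > 0]: now x**4*log(x)/2 + ∫(-x**3/2) dx.
Step 2. Evaluate the standard form: now x**4*log(x)/2 - x**4/8.
Answer: x**4*log(x)/2 - x**4/8.


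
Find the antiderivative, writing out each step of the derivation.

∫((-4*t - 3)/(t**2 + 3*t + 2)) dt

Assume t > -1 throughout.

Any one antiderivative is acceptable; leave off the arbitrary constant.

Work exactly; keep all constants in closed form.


Step 1. Decompose ∫((-4*t - 3)/(t**2 + 3*t + 2)) dt by partial fractions, (-4*t - 3)/(t**2 + 3*t + 2) = -5/(t + 2) + 1/(t + 1): now ∫(1/(t + 1)) dt + ∫(-5/(t + 2)) dt.
Step 2. Evaluate the standard form [assuming t > -1]: now log(t + 1) + ∫(-5/(t + 2)) dt.
Step 3. Evaluate the standard form [assuming t > -2]: now log(t + 1) - 5*log(t + 2).
Answer: log(t + 1) - 5*log(t + 2).


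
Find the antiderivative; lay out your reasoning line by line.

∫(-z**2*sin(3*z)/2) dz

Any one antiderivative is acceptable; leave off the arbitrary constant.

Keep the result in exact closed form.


Step 1. Integrate ∫(-z**2*sin(3*z)/2) dz by parts with u = z**2, dv = (-sin(3*z)/2) dz, so v = cos(3*z)/6: now z**2*cos(3*z)/6 + ∫(-z*cos(3*z)/3) dz.
Step 2. Integrate ∫(-z*cos(3*z)/3) dz by parts with u = z, dv = (-cos(3*z)/3) dz, so v = -sin(3*z)/9: now z**2*cos(3*z)/6 - z*sin(3*z)/9 + ∫(sin(3*z)/9) dz.
Step 3. Evaluate the standard form: now z**2*cos(3*z)/6 - z*sin(3*z)/9 - cos(3*z)/27.
Answer: z**2*cos(3*z)/6 - z*sin(3*z)/9 - cos(3*z)/27.


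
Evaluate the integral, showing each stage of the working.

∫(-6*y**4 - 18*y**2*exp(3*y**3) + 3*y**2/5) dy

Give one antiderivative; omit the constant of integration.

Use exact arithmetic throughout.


Step 1. Rewrite: now ∫(3*y**2/5) dy + ∫(-6*y**4) dy + ∫(-18*y**2*exp(3*y**3)) dy.
Step 2. Substitute u = y**3, turning ∫(-18*y**2*exp(3*y**3)) dy into ∫(-6*exp(3*u)) du: now ∫(3*y**2/5) dy + ∫(-6*y**4) dy + ∫(-6*exp(3*u)) du.
Step 3. Evaluate the standard form: now -2*exp(3*u) + ∫(3*y**2/5) dy + ∫(-6*y**4) dy.
Step 4. Substitute back u = y**3: now -2*exp(3*y**3) + ∫(3*y**2/5) dy + ∫(-6*y**4) dy.
Step 5. Evaluate the standard form: now -6*y**5/5 - 2*exp(3*y**3) + ∫(3*y**2/5) dy.
Step 6. Evaluate the standard form: now -6*y**5/5 + y**3/5 - 2*exp(3*y**3).
Answer: -6*y**5/5 + y**3/5 - 2*exp(3*y**3).


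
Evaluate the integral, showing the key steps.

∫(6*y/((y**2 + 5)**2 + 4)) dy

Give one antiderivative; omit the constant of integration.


Step 1. Substitute u = y**2 + 5, turning ∫(6*y/((y**2 + 5)**2 + 4)) dy into ∫(3/(u**2 + 4)) du: now ∫(3/(u**2 + 4)) du.
Step 2. Evaluate the standard form: now 3*atan(u/2)/2.
Step 3. Substitute back u = y**2 + 5: now 3*atan(y**2/2 + 5/2)/2.
Answer: 3*atan(y**2/2 + 5/2)/2.


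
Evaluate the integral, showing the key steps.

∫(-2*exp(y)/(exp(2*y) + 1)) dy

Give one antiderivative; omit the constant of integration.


Step 1. Substitute u = exp(y), turning ∫(-2*exp(y)/(exp(2*y) + 1)) dy into ∫(-2/(u**2 + 1)) du: now ∫(-2/(u**2 + 1)) du.
Step 2. Evaluate the standard form: now -2*atan(u).
Step 3. Substitute back u = exp(y): now -2*atan(exp(y)).
Answer: -2*atan(exp(y)).


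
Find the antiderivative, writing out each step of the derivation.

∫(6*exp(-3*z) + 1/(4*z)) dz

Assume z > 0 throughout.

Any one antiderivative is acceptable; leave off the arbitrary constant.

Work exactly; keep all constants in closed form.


Step 1. Rewrite: now ∫(1/(4*z)) dz + ∫(6*exp(-3*z)) dz.
Step 2. Evaluate the standard form [assuming z > 0]: now log(z)/4 + ∫(6*exp(-3*z)) dz.
Step 3. Evaluate the standard form: now log(z)/4 - 2*exp(-3*z).
Answer: log(z)/4 - 2*exp(-3*z).


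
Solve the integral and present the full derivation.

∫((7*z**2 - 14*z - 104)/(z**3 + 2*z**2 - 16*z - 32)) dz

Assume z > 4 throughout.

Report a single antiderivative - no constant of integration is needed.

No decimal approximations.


Step 1. Decompose ∫((7*z**2 - 14*z - 104)/(z**3 + 2*z**2 - 16*z - 32)) dz by partial fractions, (7*z**2 - 14*z - 104)/(z**3 + 2*z**2 - 16*z - 32) = 4/(z + 4) + 4/(z + 2) - 1/(z - 4): now ∫(-1/(z - 4)) dz + ∫(4/(z + 2)) dz + ∫(4/(z + 4)) dz.
Step 2. Evaluate the standard form [assuming z > 4]: now -log(z - 4) + ∫(4/(z + 2)) dz + ∫(4/(z + 4)) dz.
Step 3. Evaluate the standard form [assuming z > -2]: now -log(z - 4) + 4*log(z + 2) + ∫(4/(z + 4)) dz.
Step 4. Evaluate the standard form [assuming z > -4]: now -log(z - 4) + 4*log(z + 2) + 4*log(z + 4).
Answer: -log(z - 4) + 4*log(z + 2) + 4*log(z + 4).


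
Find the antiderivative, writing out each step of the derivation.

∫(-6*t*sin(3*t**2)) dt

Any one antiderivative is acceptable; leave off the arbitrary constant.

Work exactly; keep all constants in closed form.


Step 1. Substitute u = t**2, turning ∫(-6*t*sin(3*t**2)) dt into ∫(-3*sin(3*u)) du: now ∫(-3*sin(3*u)) du.
Step 2. Evaluate the standard form: now cos(3*u).
Step 3. Substitute back u = t**2: now cos(3*t**2).
Answer: cos(3*t**2).


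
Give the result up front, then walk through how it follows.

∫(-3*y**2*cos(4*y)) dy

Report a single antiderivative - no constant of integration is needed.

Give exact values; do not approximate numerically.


The answer is -3*y**2*sin(4*y)/4 - 3*y*cos(4*y)/8 + 3*sin(4*y)/32.
Step 1. Integrate ∫(-3*y**2*cos(4*y)) dy by parts with u = y**2, dv = (-3*cos(4*y)) dy, so v = -3*sin(4*y)/4: now -3*y**2*sin(4*y)/4 + ∫(3*y*sin(4*y)/2) dy.
Step 2. Integrate ∫(3*y*sin(4*y)/2) dy by parts with u = y, dv = (3*sin(4*y)/2) dy, so v = -3*cos(4*y)/8: now -3*y**2*sin(4*y)/4 - 3*y*cos(4*y)/8 + ∫(3*cos(4*y)/8) dy.
Step 3. Evaluate the standard form: now -3*y**2*sin(4*y)/4 - 3*y*cos(4*y)/8 + 3*sin(4*y)/32.
Answer: -3*y**2*sin(4*y)/4 - 3*y*cos(4*y)/8 + 3*sin(4*y)/32.


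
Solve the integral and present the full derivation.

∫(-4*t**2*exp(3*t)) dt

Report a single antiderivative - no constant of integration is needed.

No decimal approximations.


Step 1. Integrate ∫(-4*t**2*exp(3*t)) dt by parts with u = t**2, dv = (-4*exp(3*t)) dt, so v = -4*exp(3*t)/3: now -4*t**2*exp(3*t)/3 + ∫(8*t*exp(3*t)/3) dt.
Step 2. Integrate ∫(8*t*exp(3*t)/3) dt by parts with u = t, dv = (8*exp(3*t)/3) dt, so v = 8*exp(3*t)/9: now -4*t**2*exp(3*t)/3 + 8*t*exp(3*t)/9 + ∫(-8*exp(3*t)/9) dt.
Step 3. Evaluate the standard form: now -4*t**2*exp(3*t)/3 + 8*t*exp(3*t)/9 - 8*exp(3*t)/27.
Answer: -4*t**2*exp(3*t)/3 + 8*t*exp(3*t)/9 - 8*exp(3*t)/27.


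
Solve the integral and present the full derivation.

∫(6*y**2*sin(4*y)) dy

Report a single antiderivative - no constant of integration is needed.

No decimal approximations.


Step 1. Integrate ∫(6*y**2*sin(4*y)) dy by parts with u = y**2, dv = (6*sin(4*y)) dy, so v = -3*cos(4*y)/2: now -3*y**2*cos(4*y)/2 + ∫(3*y*cos(4*y)) dy.
Step 2. Integrate ∫(3*y*cos(4*y)) dy by parts with u = y, dv = (3*cos(4*y)) dy, so v = 3*sin(4*y)/4: now -3*y**2*cos(4*y)/2 + 3*y*sin(4*y)/4 + ∫(-3*sin(4*y)/4) dy.
Step 3. Evaluate the standard form: now -3*y**2*cos(4*y)/2 + 3*y*sin(4*y)/4 + 3*cos(4*y)/16.
Answer: -3*y**2*cos(4*y)/2 + 3*y*sin(4*y)/4 + 3*cos(4*y)/16.


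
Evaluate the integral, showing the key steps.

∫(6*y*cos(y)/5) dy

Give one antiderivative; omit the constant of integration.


Step 1. Integrate ∫(6*y*cos(y)/5) dy by parts with u = y, dv = (6*cos(y)/5) dy, so v = 6*sin(y)/5: now 6*y*sin(y)/5 + ∫(-6*sin(y)/5) dy.
Step 2. Evaluate the standard form: now 6*y*sin(y)/5 + 6*cos(y)/5.
Answer: 6*y*sin(y)/5 + 6*cos(y)/5.


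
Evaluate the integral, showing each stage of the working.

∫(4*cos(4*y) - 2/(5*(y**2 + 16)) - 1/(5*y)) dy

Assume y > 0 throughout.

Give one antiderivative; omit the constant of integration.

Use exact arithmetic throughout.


Step 1. Rewrite: now ∫(-1/(5*y)) dy + ∫(-2/(5*(y**2 + 16))) dy + ∫(4*cos(4*y)) dy.
Step 2. Evaluate the standard form: now sin(4*y) + ∫(-1/(5*y)) dy + ∫(-2/(5*(y**2 + 16))) dy.
Step 3. Evaluate the standard form: now sin(4*y) - atan(y/4)/10 + ∫(-1/(5*y)) dy.
Step 4. Evaluate the standard form [assuming y > 0]: now -log(y)/5 + sin(4*y) - atan(y/4)/10.
Answer: -log(y)/5 + sin(4*y) - atan(y/4)/10.


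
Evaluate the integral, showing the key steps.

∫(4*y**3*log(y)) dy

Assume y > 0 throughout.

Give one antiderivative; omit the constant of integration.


Step 1. Integrate ∫(4*y**3*log(y)) dy by parts with u = log(y), dv = (4*y**3) dy, so v = y**4 [assuming y > 0]: now y**4*log(y) + ∫(-y**3) dy.
Step 2. Evaluate the standard form: now y**4*log(y) - y**4/4.
Answer: y**4*log(y) - y**4/4.


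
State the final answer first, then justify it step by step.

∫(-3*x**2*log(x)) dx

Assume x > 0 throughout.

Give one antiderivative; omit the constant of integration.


The answer is -x**3*log(x) + x**3/3.
Step 1. Integrate ∫(-3*x**2*log(x)) dx by parts with u = log(x), dv = (-3*x**2) dx, so v = -x**3 [assuming x > 0]: now -x**3*log(x) + ∫(x**2) dx.
Step 2. Evaluate the standard form: now -x**3*log(x) + x**3/3.
Answer: -x**3*log(x) + x**3/3.


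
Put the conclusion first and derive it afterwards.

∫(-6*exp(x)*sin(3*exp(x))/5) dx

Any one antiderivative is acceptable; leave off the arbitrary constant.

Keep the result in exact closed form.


The answer is 2*cos(3*exp(x))/5.
Step 1. Substitute u = exp(x), turning ∫(-6*exp(x)*sin(3*exp(x))/5) dx into ∫(-6*sin(3*u)/5) du: now ∫(-6*sin(3*u)/5) du.
Step 2. Evaluate the standard form: now 2*cos(3*u)/5.
Step 3. Substitute back u = exp(x): now 2*cos(3*exp(x))/5.
Answer: 2*cos(3*exp(x))/5.


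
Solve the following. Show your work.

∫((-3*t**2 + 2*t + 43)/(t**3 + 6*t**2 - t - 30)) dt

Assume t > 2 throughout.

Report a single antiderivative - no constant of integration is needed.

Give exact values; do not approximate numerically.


Step 1. Decompose ∫((-3*t**2 + 2*t + 43)/(t**3 + 6*t**2 - t - 30)) dt by partial fractions, (-3*t**2 + 2*t + 43)/(t**3 + 6*t**2 - t - 30) = -3/(t + 5) - 1/(t + 3) + 1/(t - 2): now ∫(1/(t - 2)) dt + ∫(-1/(t + 3)) dt + ∫(-3/(t + 5)) dt.
Step 2. Evaluate the standard form [assuming t > 2]: now log(t - 2) + ∫(-1/(t + 3)) dt + ∫(-3/(t + 5)) dt.
Step 3. Evaluate the standard form [assuming t > -3]: now log(t - 2) - log(t + 3) + ∫(-3/(t + 5)) dt.
Step 4. Evaluate the standard form [assuming t > -5]: now log(t - 2) - log(t + 3) - 3*log(t + 5).
Answer: log(t - 2) - log(t + 3) - 3*log(t + 5).


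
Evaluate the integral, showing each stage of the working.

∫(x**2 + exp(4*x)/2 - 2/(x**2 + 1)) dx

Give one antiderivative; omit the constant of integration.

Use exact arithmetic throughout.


Step 1. Rewrite: now ∫(x**2) dx + ∫(-2/(x**2 + 1)) dx + ∫(exp(4*x)/2) dx.
Step 2. Evaluate the standard form: now -2*atan(x) + ∫(x**2) dx + ∫(exp(4*x)/2) dx.
Step 3. Evaluate the standard form: now exp(4*x)/8 - 2*atan(x) + ∫(x**2) dx.
Step 4. Evaluate the standard form: now x**3/3 + exp(4*x)/8 - 2*atan(x).
Answer: x**3/3 + exp(4*x)/8 - 2*atan(x).


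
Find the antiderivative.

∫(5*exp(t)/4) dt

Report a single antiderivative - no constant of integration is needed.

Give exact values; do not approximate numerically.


Answer: 5*exp(t)/4.


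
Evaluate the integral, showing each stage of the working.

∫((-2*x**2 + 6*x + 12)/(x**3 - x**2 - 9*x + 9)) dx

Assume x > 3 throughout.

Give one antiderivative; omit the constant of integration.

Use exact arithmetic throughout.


Step 1. Decompose ∫((-2*x**2 + 6*x + 12)/(x**3 - x**2 - 9*x + 9)) dx by partial fractions, (-2*x**2 + 6*x + 12)/(x**3 - x**2 - 9*x + 9) = -1/(x + 3) - 2/(x - 1) + 1/(x - 3): now ∫(1/(x - 3)) dx + ∫(-2/(x - 1)) dx + ∫(-1/(x + 3)) dx.
Step 2. Evaluate the standard form [assuming x > 3]: now log(x - 3) + ∫(-2/(x - 1)) dx + ∫(-1/(x + 3)) dx.
Step 3. Evaluate the standard form [assuming x > 1]: now log(x - 3) - 2*log(x - 1) + ∫(-1/(x + 3)) dx.
Step 4. Evaluate the standard form [assuming x > -3]: now log(x - 3) - 2*log(x - 1) - log(x + 3).
Answer: log(x - 3) - 2*log(x - 1) - log(x + 3).


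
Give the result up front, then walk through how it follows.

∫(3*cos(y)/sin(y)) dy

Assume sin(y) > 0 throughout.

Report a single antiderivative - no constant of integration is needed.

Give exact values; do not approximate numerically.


The answer is 3*log(sin(y)).
Step 1. Substitute u = sin(y), turning ∫(3*cos(y)/sin(y)) dy into ∫(3/u) du: now ∫(3/u) du.
Step 2. Evaluate the standard form [assuming u > 0]: now 3*log(u).
Step 3. Substitute back u = sin(y): now 3*log(sin(y)).
Answer: 3*log(sin(y)).


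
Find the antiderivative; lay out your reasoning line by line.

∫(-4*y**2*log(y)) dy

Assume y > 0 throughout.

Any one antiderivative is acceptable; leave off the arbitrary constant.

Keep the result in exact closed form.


Step 1. Integrate ∫(-4*y**2*log(y)) dy by parts with u = log(y), dv = (-4*y**2) dy, so v = -4*y**3/3 [assuming y > 0]: now -4*y**3*log(y)/3 + ∫(4*y**2/3) dy.
Step 2. Evaluate the standard form: now -4*y**3*log(y)/3 + 4*y**3/9.
Answer: -4*y**3*log(y)/3 + 4*y**3/9.


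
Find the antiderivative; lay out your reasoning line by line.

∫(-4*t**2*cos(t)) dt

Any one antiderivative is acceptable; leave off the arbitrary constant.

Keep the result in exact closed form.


Step 1. Integrate ∫(-4*t**2*cos(t)) dt by parts with u = t**2, dv = (-4*cos(t)) dt, so v = -4*sin(t): now -4*t**2*sin(t) + ∫(8*t*sin(t)) dt.
Step 2. Integrate ∫(8*t*sin(t)) dt by parts with u = t, dv = (8*sin(t)) dt, so v = -8*cos(t): now -4*t**2*sin(t) - 8*t*cos(t) + ∫(8*cos(t)) dt.
Step 3. Evaluate the standard form: now -4*t**2*sin(t) - 8*t*cos(t) + 8*sin(t).
Answer: -4*t**2*sin(t) - 8*t*cos(t) + 8*sin(t).


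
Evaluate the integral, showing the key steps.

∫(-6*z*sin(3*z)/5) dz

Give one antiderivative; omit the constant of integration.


Step 1. Integrate ∫(-6*z*sin(3*z)/5) dz by parts with u = z, dv = (-6*sin(3*z)/5) dz, so v = 2*cos(3*z)/5: now 2*z*cos(3*z)/5 + ∫(-2*cos(3*z)/5) dz.
Step 2. Evaluate the standard form: now 2*z*cos(3*z)/5 - 2*sin(3*z)/15.
Answer: 2*z*cos(3*z)/5 - 2*sin(3*z)/15.


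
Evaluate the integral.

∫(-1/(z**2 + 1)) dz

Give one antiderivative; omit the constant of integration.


Answer: -atan(z).


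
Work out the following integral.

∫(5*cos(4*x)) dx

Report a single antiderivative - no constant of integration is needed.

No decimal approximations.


Answer: 5*sin(4*x)/4.


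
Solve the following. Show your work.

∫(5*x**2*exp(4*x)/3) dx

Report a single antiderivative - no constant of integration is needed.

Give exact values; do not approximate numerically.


Step 1. Integrate ∫(5*x**2*exp(4*x)/3) dx by parts with u = x**2, dv = (5*exp(4*x)/3) dx, so v = 5*exp(4*x)/12: now 5*x**2*exp(4*x)/12 + ∫(-5*x*exp(4*x)/6) dx.
Step 2. Integrate ∫(-5*x*exp(4*x)/6) dx by parts with u = x, dv = (-5*exp(4*x)/6) dx, so v = -5*exp(4*x)/24: now 5*x**2*exp(4*x)/12 - 5*x*exp(4*x)/24 + ∫(5*exp(4*x)/24) dx.
Step 3. Evaluate the standard form: now 5*x**2*exp(4*x)/12 - 5*x*exp(4*x)/24 + 5*exp(4*x)/96.
Answer: 5*x**2*exp(4*x)/12 - 5*x*exp(4*x)/24 + 5*exp(4*x)/96.


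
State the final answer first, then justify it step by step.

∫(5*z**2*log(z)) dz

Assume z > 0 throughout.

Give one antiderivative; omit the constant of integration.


The answer is 5*z**3*log(z)/3 - 5*z**3/9.
Step 1. Integrate ∫(5*z**2*log(z)) dz by parts with u = log(z), dv = (5*z**2) dz, so v = 5*z**3/3 [assuming z > 0]: now 5*z**3*log(z)/3 + ∫(-5*z**2/3) dz.
Step 2. Evaluate the standard form: now 5*z**3*log(z)/3 - 5*z**3/9.
Answer: 5*z**3*log(z)/3 - 5*z**3/9.


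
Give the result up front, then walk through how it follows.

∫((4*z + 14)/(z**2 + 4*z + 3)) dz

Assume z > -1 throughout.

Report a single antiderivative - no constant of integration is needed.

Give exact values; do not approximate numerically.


The answer is 5*log(z + 1) - log(z + 3).
Step 1. Decompose ∫((4*z + 14)/(z**2 + 4*z + 3)) dz by partial fractions, (4*z + 14)/(z**2 + 4*z + 3) = -1/(z + 3) + 5/(z + 1): now ∫(5/(z + 1)) dz + ∫(-1/(z + 3)) dz.
Step 2. Evaluate the standard form [assuming z > -3]: now -log(z + 3) + ∫(5/(z + 1)) dz.
Step 3. Evaluate the standard form [assuming z > -1]: now 5*log(z + 1) - log(z + 3).
Answer: 5*log(z + 1) - log(z + 3).


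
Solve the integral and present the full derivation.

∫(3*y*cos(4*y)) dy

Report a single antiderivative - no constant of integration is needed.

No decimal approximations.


Step 1. Integrate ∫(3*y*cos(4*y)) dy by parts with u = y, dv = (3*cos(4*y)) dy, so v = 3*sin(4*y)/4: now 3*y*sin(4*y)/4 + ∫(-3*sin(4*y)/4) dy.
Step 2. Evaluate the standard form: now 3*y*sin(4*y)/4 + 3*cos(4*y)/16.
Answer: 3*y*sin(4*y)/4 + 3*cos(4*y)/16.


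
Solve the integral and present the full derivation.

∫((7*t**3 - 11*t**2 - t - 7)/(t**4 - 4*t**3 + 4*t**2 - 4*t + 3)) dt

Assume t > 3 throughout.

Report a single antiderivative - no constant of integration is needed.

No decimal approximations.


Step 1. Decompose ∫((7*t**3 - 11*t**2 - t - 7)/(t**4 - 4*t**3 + 4*t**2 - 4*t + 3)) dt by partial fractions, (7*t**3 - 11*t**2 - t - 7)/(t**4 - 4*t**3 + 4*t**2 - 4*t + 3) = 2/(t**2 + 1) + 3/(t - 1) + 4/(t - 3): now ∫(4/(t - 3)) dt + ∫(3/(t - 1)) dt + ∫(2/(t**2 + 1)) dt.
Step 2. Evaluate the standard form [assuming t > 1]: now 3*log(t - 1) + ∫(4/(t - 3)) dt + ∫(2/(t**2 + 1)) dt.
Step 3. Evaluate the standard form [assuming t > 3]: now 4*log(t - 3) + 3*log(t - 1) + ∫(2/(t**2 + 1)) dt.
Step 4. Evaluate the standard form: now 4*log(t - 3) + 3*log(t - 1) + 2*atan(t).
Answer: 4*log(t - 3) + 3*log(t - 1) + 2*atan(t).


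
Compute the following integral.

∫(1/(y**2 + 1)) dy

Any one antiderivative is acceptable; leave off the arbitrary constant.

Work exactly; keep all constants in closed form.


Answer: atan(y).


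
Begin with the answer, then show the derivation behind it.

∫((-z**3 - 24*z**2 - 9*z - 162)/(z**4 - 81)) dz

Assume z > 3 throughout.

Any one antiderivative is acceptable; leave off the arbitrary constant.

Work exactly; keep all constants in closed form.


The answer is -4*log(z - 3) + 3*log(z + 3) - atan(z/3).
Step 1. Decompose ∫((-z**3 - 24*z**2 - 9*z - 162)/(z**4 - 81)) dz by partial fractions, (-z**3 - 24*z**2 - 9*z - 162)/(z**4 - 81) = -3/(z**2 + 9) + 3/(z + 3) - 4/(z - 3): now ∫(-4/(z - 3)) dz + ∫(3/(z + 3)) dz + ∫(-3/(z**2 + 9)) dz.
Step 2. Evaluate the standard form [assuming z > 3]: now -4*log(z - 3) + ∫(3/(z + 3)) dz + ∫(-3/(z**2 + 9)) dz.
Step 3. Evaluate the standard form [assuming z > -3]: now -4*log(z - 3) + 3*log(z + 3) + ∫(-3/(z**2 + 9)) dz.
Step 4. Evaluate the standard form: now -4*log(z - 3) + 3*log(z + 3) - atan(z/3).
Answer: -4*log(z - 3) + 3*log(z + 3) - atan(z/3).


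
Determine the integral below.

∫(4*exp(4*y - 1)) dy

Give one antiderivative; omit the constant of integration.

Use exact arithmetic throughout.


Answer: exp(4*y - 1).


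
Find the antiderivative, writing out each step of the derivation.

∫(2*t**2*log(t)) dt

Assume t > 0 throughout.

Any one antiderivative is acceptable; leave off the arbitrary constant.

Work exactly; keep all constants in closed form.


Step 1. Integrate ∫(2*t**2*log(t)) dt by parts with u = log(t), dv = (2*t**2) dt, so v = 2*t**3/3 [assuming t > 0]: now 2*t**3*log(t)/3 + ∫(-2*t**2/3) dt.
Step 2. Evaluate the standard form: now 2*t**3*log(t)/3 - 2*t**3/9.
Answer: 2*t**3*log(t)/3 - 2*t**3/9.


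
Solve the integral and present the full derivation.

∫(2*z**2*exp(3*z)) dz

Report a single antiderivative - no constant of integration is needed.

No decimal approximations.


Step 1. Integrate ∫(2*z**2*exp(3*z)) dz by parts with u = z**2, dv = (2*exp(3*z)) dz, so v = 2*exp(3*z)/3: now 2*z**2*exp(3*z)/3 + ∫(-4*z*exp(3*z)/3) dz.
Step 2. Integrate ∫(-4*z*exp(3*z)/3) dz by parts with u = z, dv = (-4*exp(3*z)/3) dz, so v = -4*exp(3*z)/9: now 2*z**2*exp(3*z)/3 - 4*z*exp(3*z)/9 + ∫(4*exp(3*z)/9) dz.
Step 3. Evaluate the standard form: now 2*z**2*exp(3*z)/3 - 4*z*exp(3*z)/9 + 4*exp(3*z)/27.
Answer: 2*z**2*exp(3*z)/3 - 4*z*exp(3*z)/9 + 4*exp(3*z)/27.


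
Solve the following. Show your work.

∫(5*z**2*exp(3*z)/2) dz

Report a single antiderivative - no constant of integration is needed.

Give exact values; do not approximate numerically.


Step 1. Integrate ∫(5*z**2*exp(3*z)/2) dz by parts with u = z**2, dv = (5*exp(3*z)/2) dz, so v = 5*exp(3*z)/6: now 5*z**2*exp(3*z)/6 + ∫(-5*z*exp(3*z)/3) dz.
Step 2. Integrate ∫(-5*z*exp(3*z)/3) dz by parts with u = z, dv = (-5*exp(3*z)/3) dz, so v = -5*exp(3*z)/9: now 5*z**2*exp(3*z)/6 - 5*z*exp(3*z)/9 + ∫(5*exp(3*z)/9) dz.
Step 3. Evaluate the standard form: now 5*z**2*exp(3*z)/6 - 5*z*exp(3*z)/9 + 5*exp(3*z)/27.
Answer: 5*z**2*exp(3*z)/6 - 5*z*exp(3*z)/9 + 5*exp(3*z)/27.


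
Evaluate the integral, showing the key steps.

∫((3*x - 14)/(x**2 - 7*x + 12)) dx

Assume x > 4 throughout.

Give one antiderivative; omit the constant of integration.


Step 1. Decompose ∫((3*x - 14)/(x**2 - 7*x + 12)) dx by partial fractions, (3*x - 14)/(x**2 - 7*x + 12) = 5/(x - 3) - 2/(x - 4): now ∫(-2/(x - 4)) dx + ∫(5/(x - 3)) dx.
Step 2. Evaluate the standard form [assuming x > 4]: now -2*log(x - 4) + ∫(5/(x - 3)) dx.
Step 3. Evaluate the standard form [assuming x > 3]: now -2*log(x - 4) + 5*log(x - 3).
Answer: -2*log(x - 4) + 5*log(x - 3).


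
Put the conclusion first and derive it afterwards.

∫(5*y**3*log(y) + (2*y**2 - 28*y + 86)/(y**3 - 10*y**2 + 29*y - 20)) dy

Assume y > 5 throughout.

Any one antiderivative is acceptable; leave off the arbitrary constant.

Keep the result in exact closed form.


The answer is 5*y**4*log(y)/4 - 5*y**4/16 - log(y - 5) - 2*log(y - 4) + 5*log(y - 1).
Step 1. Rewrite: now ∫(5*y**3*log(y)) dy + ∫((2*y**2 - 28*y + 86)/(y**3 - 10*y**2 + 29*y - 20)) dy.
Step 2. Integrate ∫(5*y**3*log(y)) dy by parts with u = log(y), dv = (5*y**3) dy, so v = 5*y**4/4 [assuming y > 0]: now 5*y**4*log(y)/4 + ∫(-5*y**3/4) dy + ∫((2*y**2 - 28*y + 86)/(y**3 - 10*y**2 + 29*y - 20)) dy.
Step 3. Evaluate the standard form: now 5*y**4*log(y)/4 - 5*y**4/16 + ∫((2*y**2 - 28*y + 86)/(y**3 - 10*y**2 + 29*y - 20)) dy.
Step 4. Decompose ∫((2*y**2 - 28*y + 86)/(y**3 - 10*y**2 + 29*y - 20)) dy by partial fractions, (2*y**2 - 28*y + 86)/(y**3 - 10*y**2 + 29*y - 20) = 5/(y - 1) - 2/(y - 4) - 1/(y - 5): now 5*y**4*log(y)/4 - 5*y**4/16 + ∫(-1/(y - 5)) dy + ∫(-2/(y - 4)) dy + ∫(5/(y - 1)) dy.
Step 5. Evaluate the standard form [assuming y > 5]: now 5*y**4*log(y)/4 - 5*y**4/16 - log(y - 5) + ∫(-2/(y - 4)) dy + ∫(5/(y - 1)) dy.
Step 6. Evaluate the standard form [assuming y > 4]: now 5*y**4*log(y)/4 - 5*y**4/16 - log(y - 5) - 2*log(y - 4) + ∫(5/(y - 1)) dy.
Step 7. Evaluate the standard form [assuming y > 1]: now 5*y**4*log(y)/4 - 5*y**4/16 - log(y - 5) - 2*log(y - 4) + 5*log(y - 1).
Answer: 5*y**4*log(y)/4 - 5*y**4/16 - log(y - 5) - 2*log(y - 4) + 5*log(y - 1).


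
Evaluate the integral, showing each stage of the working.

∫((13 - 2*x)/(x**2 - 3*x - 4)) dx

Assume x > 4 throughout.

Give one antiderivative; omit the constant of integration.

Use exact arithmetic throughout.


Step 1. Decompose ∫((13 - 2*x)/(x**2 - 3*x - 4)) dx by partial fractions, (13 - 2*x)/(x**2 - 3*x - 4) = -3/(x + 1) + 1/(x - 4): now ∫(1/(x - 4)) dx + ∫(-3/(x + 1)) dx.
Step 2. Evaluate the standard form [assuming x > -1]: now -3*log(x + 1) + ∫(1/(x - 4)) dx.
Step 3. Evaluate the standard form [assuming x > 4]: now log(x - 4) - 3*log(x + 1).
Answer: log(x - 4) - 3*log(x + 1).


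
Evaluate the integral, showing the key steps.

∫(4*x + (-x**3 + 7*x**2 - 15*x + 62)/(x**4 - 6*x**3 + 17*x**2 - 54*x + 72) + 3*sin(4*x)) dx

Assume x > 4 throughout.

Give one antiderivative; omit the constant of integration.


Step 1. Rewrite: now ∫(4*x) dx + ∫((-x**3 + 7*x**2 - 15*x + 62)/(x**4 - 6*x**3 + 17*x**2 - 54*x + 72)) dx + ∫(3*sin(4*x)) dx.
Step 2. Evaluate the standard form: now 2*x**2 + ∫((-x**3 + 7*x**2 - 15*x + 62)/(x**4 - 6*x**3 + 17*x**2 - 54*x + 72)) dx + ∫(3*sin(4*x)) dx.
Step 3. Decompose ∫((-x**3 + 7*x**2 - 15*x + 62)/(x**4 - 6*x**3 + 17*x**2 - 54*x + 72)) dx by partial fractions, (-x**3 + 7*x**2 - 15*x + 62)/(x**4 - 6*x**3 + 17*x**2 - 54*x + 72) = 1/(x**2 + 9) - 2/(x - 2) + 1/(x - 4): now 2*x**2 + ∫(1/(x - 4)) dx + ∫(-2/(x - 2)) dx + ∫(1/(x**2 + 9)) dx + ∫(3*sin(4*x)) dx.
Step 4. Evaluate the standard form [assuming x > 2]: now 2*x**2 - 2*log(x - 2) + ∫(1/(x - 4)) dx + ∫(1/(x**2 + 9)) dx + ∫(3*sin(4*x)) dx.
Step 5. Evaluate the standard form [assuming x > 4]: now 2*x**2 + log(x - 4) - 2*log(x - 2) + ∫(1/(x**2 + 9)) dx + ∫(3*sin(4*x)) dx.
Step 6. Evaluate the standard form: now 2*x**2 + log(x - 4) - 2*log(x - 2) + atan(x/3)/3 + ∫(3*sin(4*x)) dx.
Step 7. Evaluate the standard form: now 2*x**2 + log(x - 4) - 2*log(x - 2) - 3*cos(4*x)/4 + atan(x/3)/3.
Answer: 2*x**2 + log(x - 4) - 2*log(x - 2) - 3*cos(4*x)/4 + atan(x/3)/3.


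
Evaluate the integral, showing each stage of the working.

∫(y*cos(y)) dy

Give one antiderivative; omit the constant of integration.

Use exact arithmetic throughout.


Step 1. Integrate ∫(y*cos(y)) dy by parts with u = y, dv = (cos(y)) dy, so v = sin(y): now y*sin(y) + ∫(-sin(y)) dy.
Step 2. Evaluate the standard form: now y*sin(y) + cos(y).
Answer: y*sin(y) + cos(y).


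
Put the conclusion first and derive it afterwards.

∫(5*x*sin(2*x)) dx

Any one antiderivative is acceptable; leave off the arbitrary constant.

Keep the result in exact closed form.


The answer is -5*x*cos(2*x)/2 + 5*sin(2*x)/4.
Step 1. Integrate ∫(5*x*sin(2*x)) dx by parts with u = x, dv = (5*sin(2*x)) dx, so v = -5*cos(2*x)/2: now -5*x*cos(2*x)/2 + ∫(5*cos(2*x)/2) dx.
Step 2. Evaluate the standard form: now -5*x*cos(2*x)/2 + 5*sin(2*x)/4.
Answer: -5*x*cos(2*x)/2 + 5*sin(2*x)/4.


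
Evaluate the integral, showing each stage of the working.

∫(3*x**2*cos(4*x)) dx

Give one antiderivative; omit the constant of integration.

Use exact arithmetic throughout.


Step 1. Integrate ∫(3*x**2*cos(4*x)) dx by parts with u = x**2, dv = (3*cos(4*x)) dx, so v = 3*sin(4*x)/4: now 3*x**2*sin(4*x)/4 + ∫(-3*x*sin(4*x)/2) dx.
Step 2. Integrate ∫(-3*x*sin(4*x)/2) dx by parts with u = x, dv = (-3*sin(4*x)/2) dx, so v = 3*cos(4*x)/8: now 3*x**2*sin(4*x)/4 + 3*x*cos(4*x)/8 + ∫(-3*cos(4*x)/8) dx.
Step 3. Evaluate the standard form: now 3*x**2*sin(4*x)/4 + 3*x*cos(4*x)/8 - 3*sin(4*x)/32.
Answer: 3*x**2*sin(4*x)/4 + 3*x*cos(4*x)/8 - 3*sin(4*x)/32.


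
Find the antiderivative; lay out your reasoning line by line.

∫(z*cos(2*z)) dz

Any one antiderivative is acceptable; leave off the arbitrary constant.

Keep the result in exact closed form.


Step 1. Integrate ∫(z*cos(2*z)) dz by parts with u = z, dv = (cos(2*z)) dz, so v = sin(2*z)/2: now z*sin(2*z)/2 + ∫(-sin(2*z)/2) dz.
Step 2. Evaluate the standard form: now z*sin(2*z)/2 + cos(2*z)/4.
Answer: z*sin(2*z)/2 + cos(2*z)/4.
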